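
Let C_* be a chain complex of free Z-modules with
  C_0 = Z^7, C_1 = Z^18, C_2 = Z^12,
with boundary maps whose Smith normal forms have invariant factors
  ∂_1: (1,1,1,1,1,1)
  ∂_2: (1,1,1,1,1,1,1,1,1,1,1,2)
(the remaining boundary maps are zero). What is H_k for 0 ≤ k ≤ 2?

H_0: b_0 = 7 − 0 − 6 = 1; torsion from ∂_1 factors > 1: none. So H_0 ≅ Z.
H_1: b_1 = 18 − 6 − 12 = 0; torsion from ∂_2 factors > 1: [2]. So H_1 ≅ Z/2Z.
H_2: b_2 = 12 − 12 − 0 = 0; torsion from ∂_3 factors > 1: none. So H_2 ≅ 0.

H_0 ≅ Z,  H_1 ≅ Z/2Z,  H_2 = 0.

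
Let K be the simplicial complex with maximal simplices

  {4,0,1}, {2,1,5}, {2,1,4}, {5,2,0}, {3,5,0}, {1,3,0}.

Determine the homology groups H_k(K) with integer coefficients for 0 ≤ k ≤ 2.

H_0 ≅ Z,  H_1 ≅ Z,  H_2 = 0.

We work with the vertex ordering 0 < 1 < 2 < 3 < 4 < 5. The simplices of K, each written with vertices in increasing order, are:

  0-simplices (6): [0], [1], [2], [3], [4], [5]
  1-simplices (12): [0,1], [0,2], [0,3], [0,4], [0,5], [1,2], [1,3], [1,4], [1,5], [2,4], [2,5], [3,5]
  2-simplices (6): [0,1,3], [0,1,4], [0,2,5], [0,3,5], [1,2,4], [1,2,5]

so the chain groups are C_0 ≅ Z^6, C_1 ≅ Z^12, C_2 ≅ Z^6.

Boundary ∂_1: C_1 → C_0 maps an edge to its endpoints' difference, ∂[p,q] = q − p. For instance
  ∂[0,1] = [1] − [0].
The 6×12 boundary matrix has rank 5 and Smith normal form diag(1,1,1,1,1).

Boundary ∂_2: C_2 → C_1 maps a triangle to the signed sum of its edges. For instance
  ∂[0,1,3] = [1,3] − [0,3] + [0,1],
  ∂[0,3,5] = [3,5] − [0,5] + [0,3].
As a 12×6 matrix over Z this has rank 6, with invariant factors (1,1,1,1,1,1).

Computing H_k = (kernel of ∂_k) / (image of ∂_{k+1}):

  H_0: rank C_0 − rank ∂_1 = 6 − 5 = 1, and the invariant factors of ∂_1 are all 1, so H_0 = Z.
  H_1: rank ker ∂_1 − rank ∂_2 = (12 − 5) − 6 = 1, and the invariant factors of ∂_2 are all 1, so H_1 = Z.
  H_2: rank ker ∂_2 − rank ∂_3 = (6 − 6) − 0 = 0, and there is no ∂_3, so H_2 = 0.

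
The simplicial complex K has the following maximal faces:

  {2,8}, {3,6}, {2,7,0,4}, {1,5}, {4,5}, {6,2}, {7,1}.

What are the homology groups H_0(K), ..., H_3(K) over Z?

We work with the vertex ordering 0 < 1 < 2 < 3 < 4 < 5 < 6 < 7 < 8. The simplices of K, each written with vertices in increasing order, are:

  0-simplices (9): [0], [1], [2], [3], [4], [5], [6], [7], [8]
  1-simplices (12): [0,2], [0,4], [0,7], [1,5], [1,7], [2,4], [2,6], [2,7], [2,8], [3,6], [4,5], [4,7]
  2-simplices (4): [0,2,4], [0,2,7], [0,4,7], [2,4,7]
  3-simplices (1): [0,2,4,7]

giving chain groups C_0 ≅ Z^9, C_1 ≅ Z^12, C_2 ≅ Z^4, C_3 ≅ Z^1.

∂_1: C_1 → C_0 is given by ∂[p,q] = [q] − [p].
As a 9×12 matrix over Z this has rank 8, with invariant factors (1,1,1,1,1,1,1,1).

The boundary map ∂_2: C_2 → C_1 maps a triangle to the signed sum of its edges. For instance
  ∂[0,2,4] = [2,4] − [0,4] + [0,2],
  ∂[0,2,7] = [2,7] − [0,7] + [0,2].
The 12×4 boundary matrix has rank 3 and Smith normal form diag(1,1,1).

Boundary ∂_3: C_3 → C_2 sends each 3-simplex σ to the alternating sum Σ_i (−1)^i (σ with its i-th vertex removed). For instance
  ∂[0,2,4,7] = [2,4,7] − [0,4,7] + [0,2,7] − [0,2,4].
As a 4×1 matrix over Z this has rank 1, with invariant factors (1).

Computing H_k = (kernel of ∂_k) / (image of ∂_{k+1}):

  H_0: rank C_0 − rank ∂_1 = 9 − 8 = 1, and the invariant factors of ∂_1 are all 1, so H_0 ≅ Z.
  H_1: rank ker ∂_1 − rank ∂_2 = (12 − 8) − 3 = 1, and the invariant factors of ∂_2 are all 1, so H_1 ≅ Z.
  H_2: rank ker ∂_2 − rank ∂_3 = (4 − 3) − 1 = 0, and the invariant factors of ∂_3 are all 1, so H_2 ≅ 0.
  H_3: rank ker ∂_3 − rank ∂_4 = (1 − 1) − 0 = 0, and there is no ∂_4, so H_3 ≅ 0.

As a check, the Euler characteristic is 9 − 12 + 4 − 1 = 0, which agrees with 1 − 1 + 0 − 0 = 0.

H_0 = Z,  H_1 = Z,  H_2 = 0,  H_3 = 0.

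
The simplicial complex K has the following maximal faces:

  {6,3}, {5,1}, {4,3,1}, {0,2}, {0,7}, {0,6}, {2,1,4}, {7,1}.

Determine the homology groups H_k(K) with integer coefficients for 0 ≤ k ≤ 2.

Fix the vertex order 0 < 1 < 2 < 3 < 4 < 5 < 6 < 7 and write every simplex with vertices in increasing order. Then dim K = 2 and the simplices of K are:

  0-simplices (8): [0], [1], [2], [3], [4], [5], [6], [7]
  1-simplices (11): [0,2], [0,6], [0,7], [1,2], [1,3], [1,4], [1,5], [1,7], [2,4], [3,4], [3,6]
  2-simplices (2): [1,2,4], [1,3,4]

Hence C_0 ≅ Z^8, C_1 ≅ Z^11, C_2 ≅ Z^2.

The boundary map ∂_1: C_1 → C_0 is given by ∂[p,q] = [q] − [p].
The resulting 8×11 matrix has rank 7, and its Smith normal form has invariant factors (1,1,1,1,1,1,1).

∂_2: C_2 → C_1 maps a triangle to the signed sum of its edges. For instance
  ∂[1,3,4] = [3,4] − [1,4] + [1,3],
  ∂[1,2,4] = [2,4] − [1,4] + [1,2].
This gives a 11×2 integer matrix of rank 2; reducing to Smith normal form yields diagonal entries (1,1).

Computing H_k = (kernel of ∂_k) / (image of ∂_{k+1}):

  H_0: rank C_0 − rank ∂_1 = 8 − 7 = 1, and the invariant factors of ∂_1 are all 1, so H_0 = Z.
  H_1: rank ker ∂_1 − rank ∂_2 = (11 − 7) − 2 = 2, and the invariant factors of ∂_2 are all 1, so H_1 = Z^2.
  H_2: rank ker ∂_2 − rank ∂_3 = (2 − 2) − 0 = 0, and there is no ∂_3, so H_2 = 0.

H_0 ≅ Z,  H_1 ≅ Z^2,  H_2 = 0.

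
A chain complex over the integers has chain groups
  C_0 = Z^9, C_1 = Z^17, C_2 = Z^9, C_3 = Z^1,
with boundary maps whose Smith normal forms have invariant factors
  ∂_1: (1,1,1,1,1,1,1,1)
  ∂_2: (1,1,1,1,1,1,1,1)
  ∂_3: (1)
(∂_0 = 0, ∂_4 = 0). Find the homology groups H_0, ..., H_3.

H_0: b_0 = 9 − 0 − 8 = 1; torsion from ∂_1 factors > 1: none. So H_0 = Z.
H_1: b_1 = 17 − 8 − 8 = 1; torsion from ∂_2 factors > 1: none. So H_1 = Z.
H_2: b_2 = 9 − 8 − 1 = 0; torsion from ∂_3 factors > 1: none. So H_2 = 0.
H_3: b_3 = 1 − 1 − 0 = 0; torsion from ∂_4 factors > 1: none. So H_3 = 0.

H_0 = Z,  H_1 = Z,  H_2 = 0,  H_3 = 0.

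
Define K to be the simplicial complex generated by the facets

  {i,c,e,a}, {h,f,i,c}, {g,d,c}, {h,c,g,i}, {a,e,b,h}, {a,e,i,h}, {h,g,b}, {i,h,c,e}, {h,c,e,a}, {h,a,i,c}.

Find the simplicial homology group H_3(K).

H_3 = Z.

Take the total order a < b < c < d < e < f < g < h < i on the vertex set. Then K (dimension 3) consists of the simplices:

  0-simplices (9): a, b, c, d, e, f, g, h, i
  1-simplices (22): ab, ac, ae, ah, ai, be, bg, bh, cd, ce, cf, cg, ch, ci, dg, eh, ei, fh, fi, gh, gi, hi
  2-simplices (21): abe, abh, ace, ach, aci, aeh, aei, ahi, beh, bgh, cdg, ceh, cei, cfh, cfi, cgh, cgi, chi, ehi, fhi, ghi
  3-simplices (8): abeh, aceh, acei, achi, aehi, cehi, cfhi, cghi

so the chain groups are C_0 ≅ Z^9, C_1 ≅ Z^22, C_2 ≅ Z^21, C_3 ≅ Z^8.

The boundary map ∂_1: C_1 → C_0 sends each edge [p,q] (with p < q) to q − p.
This gives a 9×22 integer matrix of rank 8; reducing to Smith normal form yields diagonal entries (1,1,1,1,1,1,1,1).

∂_2: C_2 → C_1 sends each 2-simplex [p,q,r] to [q,r] − [p,r] + [p,q]. For instance
  ∂chi = hi − ci + ch,
  ∂ahi = hi − ai + ah.
This gives a 22×21 integer matrix of rank 14; reducing to Smith normal form yields diagonal entries (1,1,1,1,1,1,1,1,1,1,1,1,1,1).

The boundary map ∂_3: C_3 → C_2 sends each 3-simplex σ to the alternating sum Σ_i (−1)^i (σ with its i-th vertex removed). For instance
  ∂cehi = ehi − chi + cei − ceh,
  ∂cghi = ghi − chi + cgi − cgh.
The 21×8 boundary matrix has rank 7 and Smith normal form diag(1,1,1,1,1,1,1).

Now H_k = ker ∂_k / im ∂_{k+1}, so:

  H_3: rank ker ∂_3 − rank ∂_4 = (8 − 7) − 0 = 1, and there is no ∂_4, so H_3 ≅ Z.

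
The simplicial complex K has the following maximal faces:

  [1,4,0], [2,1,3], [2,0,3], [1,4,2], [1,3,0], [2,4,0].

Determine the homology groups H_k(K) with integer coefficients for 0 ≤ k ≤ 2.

H_0 ≅ Z,  H_1 = 0,  H_2 ≅ Z.

Take the total order 0 < 1 < 2 < 3 < 4 on the vertex set. Then K (dimension 2) consists of the simplices:

  0-simplices (5): [0], [1], [2], [3], [4]
  1-simplices (9): [0,1], [0,2], [0,3], [0,4], [1,2], [1,3], [1,4], [2,3], [2,4]
  2-simplices (6): [0,1,3], [0,1,4], [0,2,3], [0,2,4], [1,2,3], [1,2,4]

giving chain groups C_0 ≅ Z^5, C_1 ≅ Z^9, C_2 ≅ Z^6.

Boundary ∂_1: C_1 → C_0 is given by ∂[p,q] = [q] − [p]. For instance
  ∂[0,3] = [3] − [0].
The 5×9 boundary matrix has rank 4 and Smith normal form diag(1,1,1,1).

The boundary map ∂_2: C_2 → C_1 acts by ∂[p,q,r] = [q,r] − [p,r] + [p,q]. For instance
  ∂[0,2,4] = [2,4] − [0,4] + [0,2],
  ∂[0,1,4] = [1,4] − [0,4] + [0,1].
As a 9×6 matrix over Z this has rank 5, with invariant factors (1,1,1,1,1).

Reading off H_k = ker ∂_k / im ∂_{k+1}:

  H_0: rank C_0 − rank ∂_1 = 5 − 4 = 1, and the invariant factors of ∂_1 are all 1, so H_0 ≅ Z.
  H_1: rank ker ∂_1 − rank ∂_2 = (9 − 4) − 5 = 0, and the invariant factors of ∂_2 are all 1, so H_1 ≅ 0.
  H_2: rank ker ∂_2 − rank ∂_3 = (6 − 5) − 0 = 1, and there is no ∂_3, so H_2 ≅ Z.

As a check, the Euler characteristic is 5 − 9 + 6 = 2, which agrees with 1 − 0 + 1 = 2.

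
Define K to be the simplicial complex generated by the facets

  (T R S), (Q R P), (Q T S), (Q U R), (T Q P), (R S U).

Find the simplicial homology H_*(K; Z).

K has 6 vertices, 12 edges, 6 triangles.
rank ∂_0 = 0, rank ∂_1 = 5 ⇒ b_0 = 6 − 0 − 5 = 1; all invariant factors of ∂_1 are 1 so no torsion. So H_0 = Z.
rank ∂_1 = 5, rank ∂_2 = 6 ⇒ b_1 = 12 − 5 − 6 = 1; all invariant factors of ∂_2 are 1 so no torsion. So H_1 = Z.
rank ∂_2 = 6, rank ∂_3 = 0 ⇒ b_2 = 6 − 6 − 0 = 0. So H_2 = 0.

H_0 = Z,  H_1 = Z,  H_2 = 0.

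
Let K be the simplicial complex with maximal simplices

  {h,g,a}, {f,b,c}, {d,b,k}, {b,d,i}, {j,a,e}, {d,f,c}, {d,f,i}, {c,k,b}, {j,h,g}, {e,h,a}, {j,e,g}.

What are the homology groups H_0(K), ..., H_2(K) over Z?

Order the vertices as a < b < c < d < e < f < g < h < i < j < k. Listing each simplex with vertices in this order, K has dimension 2 with simplices:

  0-simplices (11): a, b, c, d, e, f, g, h, i, j, k
  1-simplices (22): ae, ag, ah, aj, bc, bd, bf, bi, bk, cd, cf, ck, df, di, dk, eg, eh, ej, fi, gh, gj, hj
  2-simplices (11): aeh, aej, agh, bcf, bck, bdi, bdk, cdf, dfi, egj, ghj

Hence C_0 ≅ Z^11, C_1 ≅ Z^22, C_2 ≅ Z^11.

∂_1: C_1 → C_0 maps an edge to its endpoints' difference, ∂[p,q] = q − p. For instance
  ∂ej = j − e.
The 11×22 boundary matrix has rank 9 and Smith normal form diag(1,1,1,1,1,1,1,1,1).

∂_2: C_2 → C_1 acts by ∂[p,q,r] = [q,r] − [p,r] + [p,q]. For instance
  ∂bcf = cf − bf + bc,
  ∂aeh = eh − ah + ae.
As a 22×11 matrix over Z this has rank 11, with invariant factors (1,1,1,1,1,1,1,1,1,1,1).

Reading off H_k = ker ∂_k / im ∂_{k+1}:

  H_0: rank C_0 − rank ∂_1 = 11 − 9 = 2, and the invariant factors of ∂_1 are all 1, so H_0 = Z^2.
  H_1: rank ker ∂_1 − rank ∂_2 = (22 − 9) − 11 = 2, and the invariant factors of ∂_2 are all 1, so H_1 = Z^2.
  H_2: rank ker ∂_2 − rank ∂_3 = (11 − 11) − 0 = 0, and there is no ∂_3, so H_2 = 0.

H_0 ≅ Z^2,  H_1 ≅ Z^2,  H_2 = 0.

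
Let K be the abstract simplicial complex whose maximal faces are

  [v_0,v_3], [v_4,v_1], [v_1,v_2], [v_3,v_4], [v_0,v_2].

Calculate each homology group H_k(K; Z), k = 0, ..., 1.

H_0 = Z,  H_1 = Z.

Order the vertices as v_0 < v_1 < v_2 < v_3 < v_4. Listing each simplex with vertices in this order, K has dimension 1 with simplices:

  0-simplices (5): [v_0], [v_1], [v_2], [v_3], [v_4]
  1-simplices (5): [v_0,v_2], [v_0,v_3], [v_1,v_2], [v_1,v_4], [v_3,v_4]

Hence C_0 ≅ Z^5, C_1 ≅ Z^5.

∂_1: C_1 → C_0 is given by ∂[p,q] = [q] − [p]. For instance
  ∂[v_1,v_4] = [v_4] − [v_1].
This gives a 5×5 integer matrix of rank 4; reducing to Smith normal form yields diagonal entries (1,1,1,1).

Computing H_k = (kernel of ∂_k) / (image of ∂_{k+1}):

  H_0: rank C_0 − rank ∂_1 = 5 − 4 = 1, and the invariant factors of ∂_1 are all 1, so H_0 = Z.
  H_1: rank ker ∂_1 − rank ∂_2 = (5 − 4) − 0 = 1, and there is no ∂_2, so H_1 = Z.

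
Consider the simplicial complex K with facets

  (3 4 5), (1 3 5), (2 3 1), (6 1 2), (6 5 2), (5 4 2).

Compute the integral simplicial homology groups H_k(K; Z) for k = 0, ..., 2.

H_0 = Z,  H_1 = Z,  H_2 = 0.

K has 6 vertices, 12 edges, 6 triangles.
rank ∂_0 = 0, rank ∂_1 = 5 ⇒ b_0 = 6 − 0 − 5 = 1; all invariant factors of ∂_1 are 1 so no torsion. So H_0 ≅ Z.
rank ∂_1 = 5, rank ∂_2 = 6 ⇒ b_1 = 12 − 5 − 6 = 1; all invariant factors of ∂_2 are 1 so no torsion. So H_1 ≅ Z.
rank ∂_2 = 6, rank ∂_3 = 0 ⇒ b_2 = 6 − 6 − 0 = 0. So H_2 ≅ 0.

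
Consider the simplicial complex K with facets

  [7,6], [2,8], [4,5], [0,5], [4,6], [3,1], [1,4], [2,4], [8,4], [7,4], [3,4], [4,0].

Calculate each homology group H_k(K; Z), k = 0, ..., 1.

H_0 ≅ Z,  H_1 ≅ Z^4.

K has 9 vertices, 12 edges.
rank ∂_0 = 0, rank ∂_1 = 8 ⇒ b_0 = 9 − 0 − 8 = 1; all invariant factors of ∂_1 are 1 so no torsion. So H_0 ≅ Z.
rank ∂_1 = 8, rank ∂_2 = 0 ⇒ b_1 = 12 − 8 − 0 = 4. So H_1 ≅ Z^4.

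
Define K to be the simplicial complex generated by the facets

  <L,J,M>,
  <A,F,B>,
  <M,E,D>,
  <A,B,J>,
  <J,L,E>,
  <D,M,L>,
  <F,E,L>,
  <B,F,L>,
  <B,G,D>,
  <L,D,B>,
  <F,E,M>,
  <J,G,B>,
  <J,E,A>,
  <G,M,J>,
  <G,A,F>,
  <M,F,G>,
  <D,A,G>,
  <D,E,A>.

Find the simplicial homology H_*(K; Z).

H_0 = Z,  H_1 = Z ⊕ Z/2,  H_2 = 0.

Take the total order A < B < D < E < F < G < J < L < M on the vertex set. Then K (dimension 2) consists of the simplices:

  0-simplices (9): A, B, D, E, F, G, J, L, M
  1-simplices (27): AB, AD, AE, AF, AG, AJ, BD, BF, BG, BJ, BL, DE, DG, DL, DM, EF, EJ, EL, EM, FG, FL, FM, GJ, GM, JL, JM, LM
  2-simplices (18): ABF, ABJ, ADE, ADG, AEJ, AFG, BDG, BDL, BFL, BGJ, DEM, DLM, EFL, EFM, EJL, FGM, GJM, JLM

Hence C_0 ≅ Z^9, C_1 ≅ Z^27, C_2 ≅ Z^18.

The boundary map ∂_1: C_1 → C_0 sends each edge [p,q] (with p < q) to q − p.
The 9×27 boundary matrix has rank 8 and Smith normal form diag(1,1,1,1,1,1,1,1).

The boundary map ∂_2: C_2 → C_1 acts by ∂[p,q,r] = [q,r] − [p,r] + [p,q]. For instance
  ∂BGJ = GJ − BJ + BG,
  ∂BFL = FL − BL + BF.
As a 27×18 matrix over Z this has rank 18, with invariant factors (1,1,1,1,1,1,1,1,1,1,1,1,1,1,1,1,1,2).

Computing H_k = (kernel of ∂_k) / (image of ∂_{k+1}):

  H_0: rank C_0 − rank ∂_1 = 9 − 8 = 1, and the invariant factors of ∂_1 are all 1, so H_0 ≅ Z.
  H_1: rank ker ∂_1 − rank ∂_2 = (27 − 8) − 18 = 1, and ∂_2 has invariant factor 2 > 1, so H_1 ≅ Z ⊕ Z/2.
  H_2: rank ker ∂_2 − rank ∂_3 = (18 − 18) − 0 = 0, and there is no ∂_3, so H_2 ≅ 0.

As a check, the Euler characteristic is 9 − 27 + 18 = 0, which agrees with 1 − 1 + 0 = 0.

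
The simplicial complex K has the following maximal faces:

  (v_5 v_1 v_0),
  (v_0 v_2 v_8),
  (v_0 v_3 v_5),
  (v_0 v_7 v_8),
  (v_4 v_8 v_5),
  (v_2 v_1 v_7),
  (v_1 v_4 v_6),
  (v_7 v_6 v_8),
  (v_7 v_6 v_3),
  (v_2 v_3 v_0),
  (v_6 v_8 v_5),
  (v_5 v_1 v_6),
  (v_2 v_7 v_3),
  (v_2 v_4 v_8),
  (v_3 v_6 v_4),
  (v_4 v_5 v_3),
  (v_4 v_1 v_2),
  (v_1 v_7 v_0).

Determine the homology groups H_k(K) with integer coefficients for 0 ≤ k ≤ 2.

Take the total order v_0 < v_1 < v_2 < v_3 < v_4 < v_5 < v_6 < v_7 < v_8 on the vertex set. Then K (dimension 2) consists of the simplices:

  0-simplices (9): [v_0], [v_1], [v_2], [v_3], [v_4], [v_5], [v_6], [v_7], [v_8]
  1-simplices (27): (27 of them)
  2-simplices (18): (18 of them)

Hence C_0 ≅ Z^9, C_1 ≅ Z^27, C_2 ≅ Z^18.

Boundary ∂_1: C_1 → C_0 maps an edge to its endpoints' difference, ∂[p,q] = q − p. For instance
  ∂[v_3,v_7] = [v_7] − [v_3].
This gives a 9×27 integer matrix of rank 8; reducing to Smith normal form yields diagonal entries (1,1,1,1,1,1,1,1).

∂_2: C_2 → C_1 maps a triangle to the signed sum of its edges. For instance
  ∂[v_0,v_7,v_8] = [v_7,v_8] − [v_0,v_8] + [v_0,v_7],
  ∂[v_0,v_2,v_3] = [v_2,v_3] − [v_0,v_3] + [v_0,v_2].
The 27×18 boundary matrix has rank 18 and Smith normal form diag(1,1,1,1,1,1,1,1,1,1,1,1,1,1,1,1,1,2).

Reading off H_k = ker ∂_k / im ∂_{k+1}:

  H_0: rank C_0 − rank ∂_1 = 9 − 8 = 1, and the invariant factors of ∂_1 are all 1, so H_0 = Z.
  H_1: rank ker ∂_1 − rank ∂_2 = (27 − 8) − 18 = 1, and ∂_2 has invariant factor 2 > 1, so H_1 = Z ⊕ Z/2.
  H_2: rank ker ∂_2 − rank ∂_3 = (18 − 18) − 0 = 0, and there is no ∂_3, so H_2 = 0.

(K is a triangulation of the Klein bottle.)

H_0 ≅ Z,  H_1 ≅ Z ⊕ Z/2,  H_2 = 0.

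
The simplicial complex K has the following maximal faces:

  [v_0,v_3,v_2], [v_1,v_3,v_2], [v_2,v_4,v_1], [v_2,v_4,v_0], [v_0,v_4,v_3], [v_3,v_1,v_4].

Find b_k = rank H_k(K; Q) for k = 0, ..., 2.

K has 5 vertices, 9 edges, 6 triangles.
rank ∂_0 = 0, rank ∂_1 = 4 ⇒ b_0 = 5 − 0 − 4 = 1; all invariant factors of ∂_1 are 1 so no torsion. So H_0 = Z.
rank ∂_1 = 4, rank ∂_2 = 5 ⇒ b_1 = 9 − 4 − 5 = 0; all invariant factors of ∂_2 are 1 so no torsion. So H_1 = 0.
rank ∂_2 = 5, rank ∂_3 = 0 ⇒ b_2 = 6 − 5 − 0 = 1. So H_2 = Z.

b_0 = 1, b_1 = 0, b_2 = 1.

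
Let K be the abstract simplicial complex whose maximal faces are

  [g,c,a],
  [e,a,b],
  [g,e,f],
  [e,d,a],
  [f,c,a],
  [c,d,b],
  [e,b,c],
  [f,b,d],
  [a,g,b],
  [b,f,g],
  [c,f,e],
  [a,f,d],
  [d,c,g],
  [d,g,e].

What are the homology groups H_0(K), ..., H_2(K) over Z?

Take the total order a < b < c < d < e < f < g on the vertex set. Then K (dimension 2) consists of the simplices:

  0-simplices (7): a, b, c, d, e, f, g
  1-simplices (21): ab, ac, ad, ae, af, ag, bc, bd, be, bf, bg, cd, ce, cf, cg, de, df, dg, ef, eg, fg
  2-simplices (14): abe, abg, acf, acg, ade, adf, bcd, bce, bdf, bfg, cdg, cef, deg, efg

Hence C_0 ≅ Z^7, C_1 ≅ Z^21, C_2 ≅ Z^14.

∂_1: C_1 → C_0 is given by ∂[p,q] = [q] − [p].
As a 7×21 matrix over Z this has rank 6, with invariant factors (1,1,1,1,1,1).

The boundary map ∂_2: C_2 → C_1 sends each 2-simplex [p,q,r] to [q,r] − [p,r] + [p,q]. For instance
  ∂deg = eg − dg + de,
  ∂acg = cg − ag + ac.
As a 21×14 matrix over Z this has rank 13, with invariant factors (1,1,1,1,1,1,1,1,1,1,1,1,1).

Now H_k = ker ∂_k / im ∂_{k+1}, so:

  H_0: rank C_0 − rank ∂_1 = 7 − 6 = 1, and the invariant factors of ∂_1 are all 1, so H_0 ≅ Z.
  H_1: rank ker ∂_1 − rank ∂_2 = (21 − 6) − 13 = 2, and the invariant factors of ∂_2 are all 1, so H_1 ≅ Z^2.
  H_2: rank ker ∂_2 − rank ∂_3 = (14 − 13) − 0 = 1, and there is no ∂_3, so H_2 ≅ Z.

As a check, the Euler characteristic is 7 − 21 + 14 = 0, which agrees with 1 − 2 + 1 = 0.

H_0 = Z,  H_1 = Z^2,  H_2 = Z.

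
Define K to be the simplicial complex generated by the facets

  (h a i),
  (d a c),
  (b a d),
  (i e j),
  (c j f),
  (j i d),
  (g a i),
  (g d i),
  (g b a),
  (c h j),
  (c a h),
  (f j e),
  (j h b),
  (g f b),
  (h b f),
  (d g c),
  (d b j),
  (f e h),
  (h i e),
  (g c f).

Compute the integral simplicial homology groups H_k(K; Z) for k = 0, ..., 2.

H_0 ≅ Z,  H_1 ≅ Z × Z/2,  H_2 = 0.

Take the total order a < b < c < d < e < f < g < h < i < j on the vertex set. Then K (dimension 2) consists of the simplices:

  0-simplices (10): a, b, c, d, e, f, g, h, i, j
  1-simplices (30): ab, ac, ad, ag, ah, ai, bd, bf, bg, bh, bj, cd, cf, cg, ch, cj, dg, di, dj, ef, eh, ei, ej, fg, fh, fj, gi, hi, hj, ij
  2-simplices (20): abd, abg, acd, ach, agi, ahi, bdj, bfg, bfh, bhj, cdg, cfg, cfj, chj, dgi, dij, efh, efj, ehi, eij

so the chain groups are C_0 ≅ Z^10, C_1 ≅ Z^30, C_2 ≅ Z^20.

Boundary ∂_1: C_1 → C_0 is given by ∂[p,q] = [q] − [p].
This gives a 10×30 integer matrix of rank 9; reducing to Smith normal form yields diagonal entries (1,1,1,1,1,1,1,1,1).

The boundary map ∂_2: C_2 → C_1 acts by ∂[p,q,r] = [q,r] − [p,r] + [p,q]. For instance
  ∂efj = fj − ej + ef,
  ∂ehi = hi − ei + eh.
As a 30×20 matrix over Z this has rank 20, with invariant factors (1,1,1,1,1,1,1,1,1,1,1,1,1,1,1,1,1,1,1,2).

Computing H_k = (kernel of ∂_k) / (image of ∂_{k+1}):

  H_0: rank C_0 − rank ∂_1 = 10 − 9 = 1, and the invariant factors of ∂_1 are all 1, so H_0 ≅ Z.
  H_1: rank ker ∂_1 − rank ∂_2 = (30 − 9) − 20 = 1, and ∂_2 has invariant factor 2 > 1, so H_1 ≅ Z × Z/2.
  H_2: rank ker ∂_2 − rank ∂_3 = (20 − 20) − 0 = 0, and there is no ∂_3, so H_2 ≅ 0.

(K is a triangulation of the Klein bottle.)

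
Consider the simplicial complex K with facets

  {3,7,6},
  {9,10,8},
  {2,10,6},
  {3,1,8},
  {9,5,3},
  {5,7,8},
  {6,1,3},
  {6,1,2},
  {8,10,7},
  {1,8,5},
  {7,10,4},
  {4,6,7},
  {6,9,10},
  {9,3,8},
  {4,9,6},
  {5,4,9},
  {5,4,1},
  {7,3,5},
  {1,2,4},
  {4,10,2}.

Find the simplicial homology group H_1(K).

Fix the vertex order 1 < 2 < 3 < 4 < 5 < 6 < 7 < 8 < 9 < 10 and write every simplex with vertices in increasing order. Then dim K = 2 and the simplices of K are:

  0-simplices (10): [1], [2], [3], [4], [5], [6], [7], [8], [9], [10]
  1-simplices (30): (30 of them)
  2-simplices (20): (20 of them)

Hence C_0 ≅ Z^10, C_1 ≅ Z^30, C_2 ≅ Z^20.

Boundary ∂_1: C_1 → C_0 maps an edge to its endpoints' difference, ∂[p,q] = q − p.
As a 10×30 matrix over Z this has rank 9, with invariant factors (1,1,1,1,1,1,1,1,1).

Boundary ∂_2: C_2 → C_1 maps a triangle to the signed sum of its edges. For instance
  ∂[3,6,7] = [6,7] − [3,7] + [3,6],
  ∂[3,5,9] = [5,9] − [3,9] + [3,5].
The resulting 30×20 matrix has rank 20, and its Smith normal form has invariant factors (1,1,1,1,1,1,1,1,1,1,1,1,1,1,1,1,1,1,1,2).

Computing H_k = (kernel of ∂_k) / (image of ∂_{k+1}):

  H_1: rank ker ∂_1 − rank ∂_2 = (30 − 9) − 20 = 1, and ∂_2 has invariant factor 2 > 1, so H_1 ≅ Z ⊕ Z/2Z.

H_1 = Z ⊕ Z/2Z.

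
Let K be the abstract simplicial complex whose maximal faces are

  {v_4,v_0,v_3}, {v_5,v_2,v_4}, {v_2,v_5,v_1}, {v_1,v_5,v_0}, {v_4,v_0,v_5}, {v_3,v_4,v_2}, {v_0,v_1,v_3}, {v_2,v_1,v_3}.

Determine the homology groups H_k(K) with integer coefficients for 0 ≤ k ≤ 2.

Take the total order v_0 < v_1 < v_2 < v_3 < v_4 < v_5 on the vertex set. Then K (dimension 2) consists of the simplices:

  0-simplices (6): [v_0], [v_1], [v_2], [v_3], [v_4], [v_5]
  1-simplices (12): [v_0,v_1], [v_0,v_3], [v_0,v_4], [v_0,v_5], [v_1,v_2], [v_1,v_3], [v_1,v_5], [v_2,v_3], [v_2,v_4], [v_2,v_5], [v_3,v_4], [v_4,v_5]
  2-simplices (8): [v_0,v_1,v_3], [v_0,v_1,v_5], [v_0,v_3,v_4], [v_0,v_4,v_5], [v_1,v_2,v_3], [v_1,v_2,v_5], [v_2,v_3,v_4], [v_2,v_4,v_5]

giving chain groups C_0 ≅ Z^6, C_1 ≅ Z^12, C_2 ≅ Z^8.

∂_1: C_1 → C_0 is given by ∂[p,q] = [q] − [p]. For instance
  ∂[v_0,v_3] = [v_3] − [v_0].
The resulting 6×12 matrix has rank 5, and its Smith normal form has invariant factors (1,1,1,1,1).

The boundary map ∂_2: C_2 → C_1 maps a triangle to the signed sum of its edges. For instance
  ∂[v_0,v_4,v_5] = [v_4,v_5] − [v_0,v_5] + [v_0,v_4],
  ∂[v_1,v_2,v_5] = [v_2,v_5] − [v_1,v_5] + [v_1,v_2].
The 12×8 boundary matrix has rank 7 and Smith normal form diag(1,1,1,1,1,1,1).

Reading off H_k = ker ∂_k / im ∂_{k+1}:

  H_0: rank C_0 − rank ∂_1 = 6 − 5 = 1, and the invariant factors of ∂_1 are all 1, so H_0 ≅ Z.
  H_1: rank ker ∂_1 − rank ∂_2 = (12 − 5) − 7 = 0, and the invariant factors of ∂_2 are all 1, so H_1 ≅ 0.
  H_2: rank ker ∂_2 − rank ∂_3 = (8 − 7) − 0 = 1, and there is no ∂_3, so H_2 ≅ Z.

H_0 = Z,  H_1 = 0,  H_2 = Z.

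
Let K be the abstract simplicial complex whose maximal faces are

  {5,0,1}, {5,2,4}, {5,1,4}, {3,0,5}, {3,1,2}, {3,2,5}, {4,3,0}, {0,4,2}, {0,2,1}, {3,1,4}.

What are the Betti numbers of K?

We work with the vertex ordering 0 < 1 < 2 < 3 < 4 < 5. The simplices of K, each written with vertices in increasing order, are:

  0-simplices (6): [0], [1], [2], [3], [4], [5]
  1-simplices (15): [0,1], [0,2], [0,3], [0,4], [0,5], [1,2], [1,3], [1,4], [1,5], [2,3], [2,4], [2,5], [3,4], [3,5], [4,5]
  2-simplices (10): [0,1,2], [0,1,5], [0,2,4], [0,3,4], [0,3,5], [1,2,3], [1,3,4], [1,4,5], [2,3,5], [2,4,5]

so the chain groups are C_0 ≅ Z^6, C_1 ≅ Z^15, C_2 ≅ Z^10.

The boundary map ∂_1: C_1 → C_0 is given by ∂[p,q] = [q] − [p]. For instance
  ∂[0,1] = [1] − [0].
This gives a 6×15 integer matrix of rank 5; reducing to Smith normal form yields diagonal entries (1,1,1,1,1).

The boundary map ∂_2: C_2 → C_1 maps a triangle to the signed sum of its edges. For instance
  ∂[0,1,2] = [1,2] − [0,2] + [0,1],
  ∂[0,3,4] = [3,4] − [0,4] + [0,3].
The resulting 15×10 matrix has rank 10, and its Smith normal form has invariant factors (1,1,1,1,1,1,1,1,1,2).

Computing H_k = (kernel of ∂_k) / (image of ∂_{k+1}):

  H_0: rank C_0 − rank ∂_1 = 6 − 5 = 1, and the invariant factors of ∂_1 are all 1, so H_0 ≅ Z.
  H_1: rank ker ∂_1 − rank ∂_2 = (15 − 5) − 10 = 0, and ∂_2 has invariant factor 2 > 1, so H_1 ≅ Z/2.
  H_2: rank ker ∂_2 − rank ∂_3 = (10 − 10) − 0 = 0, and there is no ∂_3, so H_2 ≅ 0.

As a check, the Euler characteristic is 6 − 15 + 10 = 1, which agrees with 1 − 0 + 0 = 1.
(K is a triangulation of the real projective plane RP^2.)

Hence the Betti numbers are b_0 = 1, b_1 = 0, b_2 = 0.

b_0 = 1, b_1 = 0, b_2 = 0.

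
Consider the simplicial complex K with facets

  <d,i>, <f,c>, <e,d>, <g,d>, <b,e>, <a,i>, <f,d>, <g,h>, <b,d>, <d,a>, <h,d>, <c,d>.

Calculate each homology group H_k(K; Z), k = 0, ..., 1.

Order the vertices as a < b < c < d < e < f < g < h < i. Listing each simplex with vertices in this order, K has dimension 1 with simplices:

  0-simplices (9): a, b, c, d, e, f, g, h, i
  1-simplices (12): ad, ai, bd, be, cd, cf, de, df, dg, dh, di, gh

so the chain groups are C_0 ≅ Z^9, C_1 ≅ Z^12.

Boundary ∂_1: C_1 → C_0 sends each edge [p,q] (with p < q) to q − p.
The 9×12 boundary matrix has rank 8 and Smith normal form diag(1,1,1,1,1,1,1,1).

Reading off H_k = ker ∂_k / im ∂_{k+1}:

  H_0: rank C_0 − rank ∂_1 = 9 − 8 = 1, and the invariant factors of ∂_1 are all 1, so H_0 = Z.
  H_1: rank ker ∂_1 − rank ∂_2 = (12 − 8) − 0 = 4, and there is no ∂_2, so H_1 = Z^4.

H_0 ≅ Z,  H_1 ≅ Z^4.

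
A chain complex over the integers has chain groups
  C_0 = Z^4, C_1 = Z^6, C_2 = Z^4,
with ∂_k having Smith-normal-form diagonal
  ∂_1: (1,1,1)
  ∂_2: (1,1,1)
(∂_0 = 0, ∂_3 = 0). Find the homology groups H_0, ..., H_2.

H_0 ≅ Z,  H_1 = 0,  H_2 ≅ Z.

H_0: b_0 = 4 − 0 − 3 = 1; torsion from ∂_1 factors > 1: none. So H_0 ≅ Z.
H_1: b_1 = 6 − 3 − 3 = 0; torsion from ∂_2 factors > 1: none. So H_1 ≅ 0.
H_2: b_2 = 4 − 3 − 0 = 1; torsion from ∂_3 factors > 1: none. So H_2 ≅ Z.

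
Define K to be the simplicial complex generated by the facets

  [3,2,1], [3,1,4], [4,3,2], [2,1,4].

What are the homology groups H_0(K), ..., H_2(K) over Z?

H_0 = Z,  H_1 = 0,  H_2 = Z.

K has 4 vertices, 6 edges, 4 triangles.
rank ∂_0 = 0, rank ∂_1 = 3 ⇒ b_0 = 4 − 0 − 3 = 1; all invariant factors of ∂_1 are 1 so no torsion. So H_0 ≅ Z.
rank ∂_1 = 3, rank ∂_2 = 3 ⇒ b_1 = 6 − 3 − 3 = 0; all invariant factors of ∂_2 are 1 so no torsion. So H_1 ≅ 0.
rank ∂_2 = 3, rank ∂_3 = 0 ⇒ b_2 = 4 − 3 − 0 = 1. So H_2 ≅ Z.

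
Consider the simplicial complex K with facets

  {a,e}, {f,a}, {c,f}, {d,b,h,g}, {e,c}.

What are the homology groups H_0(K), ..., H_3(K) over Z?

H_0 ≅ Z^2,  H_1 ≅ Z,  H_2 = 0,  H_3 = 0.

Take the total order a < b < c < d < e < f < g < h on the vertex set. Then K (dimension 3) consists of the simplices:

  0-simplices (8): a, b, c, d, e, f, g, h
  1-simplices (10): ae, af, bd, bg, bh, ce, cf, dg, dh, gh
  2-simplices (4): bdg, bdh, bgh, dgh
  3-simplices (1): bdgh

giving chain groups C_0 ≅ Z^8, C_1 ≅ Z^10, C_2 ≅ Z^4, C_3 ≅ Z^1.

The boundary map ∂_1: C_1 → C_0 maps an edge to its endpoints' difference, ∂[p,q] = q − p. For instance
  ∂ce = e − c.
The resulting 8×10 matrix has rank 6, and its Smith normal form has invariant factors (1,1,1,1,1,1).

∂_2: C_2 → C_1 sends each 2-simplex [p,q,r] to [q,r] − [p,r] + [p,q]. For instance
  ∂bdg = dg − bg + bd,
  ∂bgh = gh − bh + bg.
The 10×4 boundary matrix has rank 3 and Smith normal form diag(1,1,1).

The boundary map ∂_3: C_3 → C_2 sends each 3-simplex σ to the alternating sum Σ_i (−1)^i (σ with its i-th vertex removed). For instance
  ∂bdgh = dgh − bgh + bdh − bdg.
This gives a 4×1 integer matrix of rank 1; reducing to Smith normal form yields diagonal entries (1).

Now H_k = ker ∂_k / im ∂_{k+1}, so:

  H_0: rank C_0 − rank ∂_1 = 8 − 6 = 2, and the invariant factors of ∂_1 are all 1, so H_0 ≅ Z^2.
  H_1: rank ker ∂_1 − rank ∂_2 = (10 − 6) − 3 = 1, and the invariant factors of ∂_2 are all 1, so H_1 ≅ Z.
  H_2: rank ker ∂_2 − rank ∂_3 = (4 − 3) − 1 = 0, and the invariant factors of ∂_3 are all 1, so H_2 ≅ 0.
  H_3: rank ker ∂_3 − rank ∂_4 = (1 − 1) − 0 = 0, and there is no ∂_4, so H_3 ≅ 0.

(K is a triangulation of the disjoint union of the 3-simplex and the circle S^1.)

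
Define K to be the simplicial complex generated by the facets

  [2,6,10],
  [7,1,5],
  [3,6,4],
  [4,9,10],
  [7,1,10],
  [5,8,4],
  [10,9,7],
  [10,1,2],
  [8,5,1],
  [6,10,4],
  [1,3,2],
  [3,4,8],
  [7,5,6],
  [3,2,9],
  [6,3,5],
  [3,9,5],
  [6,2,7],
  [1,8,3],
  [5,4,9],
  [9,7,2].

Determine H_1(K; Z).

H_1 = Z × Z/2.

K has 10 vertices, 30 edges, 20 triangles.
rank ∂_1 = 9, rank ∂_2 = 20 ⇒ b_1 = 30 − 9 − 20 = 1; ∂_2 has invariant factor(s) [2] giving torsion. So H_1 = Z × Z/2.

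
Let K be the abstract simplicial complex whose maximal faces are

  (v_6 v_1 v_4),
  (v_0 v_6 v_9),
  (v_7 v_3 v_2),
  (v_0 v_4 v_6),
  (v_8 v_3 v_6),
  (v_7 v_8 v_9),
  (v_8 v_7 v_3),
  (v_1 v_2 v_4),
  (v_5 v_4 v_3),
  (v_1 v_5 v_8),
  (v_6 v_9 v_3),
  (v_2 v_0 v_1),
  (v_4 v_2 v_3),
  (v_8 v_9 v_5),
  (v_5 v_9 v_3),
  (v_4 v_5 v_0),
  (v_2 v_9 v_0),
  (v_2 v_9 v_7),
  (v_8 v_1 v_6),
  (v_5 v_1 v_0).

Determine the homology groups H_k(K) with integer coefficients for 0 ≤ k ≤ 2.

H_0 = Z,  H_1 = Z ⊕ Z/2,  H_2 = 0.

K has 10 vertices, 30 edges, 20 triangles.
rank ∂_0 = 0, rank ∂_1 = 9 ⇒ b_0 = 10 − 0 − 9 = 1; all invariant factors of ∂_1 are 1 so no torsion. So H_0 ≅ Z.
rank ∂_1 = 9, rank ∂_2 = 20 ⇒ b_1 = 30 − 9 − 20 = 1; ∂_2 has invariant factor(s) [2] giving torsion. So H_1 ≅ Z ⊕ Z/2.
rank ∂_2 = 20, rank ∂_3 = 0 ⇒ b_2 = 20 − 20 − 0 = 0. So H_2 ≅ 0.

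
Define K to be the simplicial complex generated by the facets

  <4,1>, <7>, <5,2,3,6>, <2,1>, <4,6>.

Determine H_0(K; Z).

H_0 ≅ Z^2.

We work with the vertex ordering 1 < 2 < 3 < 4 < 5 < 6 < 7. The simplices of K, each written with vertices in increasing order, are:

  0-simplices (7): [1], [2], [3], [4], [5], [6], [7]
  1-simplices (9): [1,2], [1,4], [2,3], [2,5], [2,6], [3,5], [3,6], [4,6], [5,6]
  2-simplices (4): [2,3,5], [2,3,6], [2,5,6], [3,5,6]
  3-simplices (1): [2,3,5,6]

so the chain groups are C_0 ≅ Z^7, C_1 ≅ Z^9, C_2 ≅ Z^4, C_3 ≅ Z^1.

∂_1: C_1 → C_0 maps an edge to its endpoints' difference, ∂[p,q] = q − p.
This gives a 7×9 integer matrix of rank 5; reducing to Smith normal form yields diagonal entries (1,1,1,1,1).

∂_2: C_2 → C_1 acts by ∂[p,q,r] = [q,r] − [p,r] + [p,q]. For instance
  ∂[2,5,6] = [5,6] − [2,6] + [2,5],
  ∂[2,3,5] = [3,5] − [2,5] + [2,3].
The resulting 9×4 matrix has rank 3, and its Smith normal form has invariant factors (1,1,1).

The boundary map ∂_3: C_3 → C_2 sends each 3-simplex σ to the alternating sum Σ_i (−1)^i (σ with its i-th vertex removed). For instance
  ∂[2,3,5,6] = [3,5,6] − [2,5,6] + [2,3,6] − [2,3,5].
As a 4×1 matrix over Z this has rank 1, with invariant factors (1).

Computing H_k = (kernel of ∂_k) / (image of ∂_{k+1}):

  H_0: rank C_0 − rank ∂_1 = 7 − 5 = 2, and the invariant factors of ∂_1 are all 1, so H_0 = Z^2.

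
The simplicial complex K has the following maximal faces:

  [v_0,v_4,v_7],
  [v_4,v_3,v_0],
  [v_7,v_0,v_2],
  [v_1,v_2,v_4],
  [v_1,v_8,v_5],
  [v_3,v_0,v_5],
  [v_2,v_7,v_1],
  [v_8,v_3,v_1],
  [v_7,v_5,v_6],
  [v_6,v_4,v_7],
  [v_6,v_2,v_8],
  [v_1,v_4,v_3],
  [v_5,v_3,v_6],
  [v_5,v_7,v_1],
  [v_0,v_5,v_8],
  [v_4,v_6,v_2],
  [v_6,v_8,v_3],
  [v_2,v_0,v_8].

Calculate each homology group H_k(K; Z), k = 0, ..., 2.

K has 9 vertices, 27 edges, 18 triangles.
rank ∂_0 = 0, rank ∂_1 = 8 ⇒ b_0 = 9 − 0 − 8 = 1; all invariant factors of ∂_1 are 1 so no torsion. So H_0 ≅ Z.
rank ∂_1 = 8, rank ∂_2 = 18 ⇒ b_1 = 27 − 8 − 18 = 1; ∂_2 has invariant factor(s) [2] giving torsion. So H_1 ≅ Z ⊕ Z/2.
rank ∂_2 = 18, rank ∂_3 = 0 ⇒ b_2 = 18 − 18 − 0 = 0. So H_2 ≅ 0.

H_0 = Z,  H_1 = Z ⊕ Z/2,  H_2 = 0.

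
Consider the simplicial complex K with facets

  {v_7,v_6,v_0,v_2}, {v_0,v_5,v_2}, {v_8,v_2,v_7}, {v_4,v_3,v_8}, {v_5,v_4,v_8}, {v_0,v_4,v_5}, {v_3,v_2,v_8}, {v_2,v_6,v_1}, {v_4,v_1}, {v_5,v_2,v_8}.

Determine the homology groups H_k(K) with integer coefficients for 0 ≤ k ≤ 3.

K has 9 vertices, 20 edges, 12 triangles, 1 3-simplex.
rank ∂_0 = 0, rank ∂_1 = 8 ⇒ b_0 = 9 − 0 − 8 = 1; all invariant factors of ∂_1 are 1 so no torsion. So H_0 = Z.
rank ∂_1 = 8, rank ∂_2 = 11 ⇒ b_1 = 20 − 8 − 11 = 1; all invariant factors of ∂_2 are 1 so no torsion. So H_1 = Z.
rank ∂_2 = 11, rank ∂_3 = 1 ⇒ b_2 = 12 − 11 − 1 = 0; all invariant factors of ∂_3 are 1 so no torsion. So H_2 = 0.
rank ∂_3 = 1, rank ∂_4 = 0 ⇒ b_3 = 1 − 1 − 0 = 0. So H_3 = 0.

H_0 ≅ Z,  H_1 ≅ Z,  H_2 = 0,  H_3 = 0.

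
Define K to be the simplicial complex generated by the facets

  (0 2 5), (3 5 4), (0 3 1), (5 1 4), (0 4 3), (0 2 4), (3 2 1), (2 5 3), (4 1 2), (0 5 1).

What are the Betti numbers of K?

b_0 = 1, b_1 = 0, b_2 = 0.

K has 6 vertices, 15 edges, 10 triangles.
rank ∂_0 = 0, rank ∂_1 = 5 ⇒ b_0 = 6 − 0 − 5 = 1; all invariant factors of ∂_1 are 1 so no torsion. So H_0 ≅ Z.
rank ∂_1 = 5, rank ∂_2 = 10 ⇒ b_1 = 15 − 5 − 10 = 0; ∂_2 has invariant factor(s) [2] giving torsion. So H_1 ≅ Z/2Z.
rank ∂_2 = 10, rank ∂_3 = 0 ⇒ b_2 = 10 − 10 − 0 = 0. So H_2 ≅ 0.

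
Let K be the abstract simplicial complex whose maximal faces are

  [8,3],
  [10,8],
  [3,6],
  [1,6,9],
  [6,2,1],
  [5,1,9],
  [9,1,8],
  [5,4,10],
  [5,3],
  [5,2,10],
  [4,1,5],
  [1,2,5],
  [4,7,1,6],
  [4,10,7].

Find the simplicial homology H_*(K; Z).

H_0 = Z,  H_1 = Z^3,  H_2 = 0,  H_3 = 0.

Take the total order 1 < 2 < 3 < 4 < 5 < 6 < 7 < 8 < 9 < 10 on the vertex set. Then K (dimension 3) consists of the simplices:

  0-simplices (10): [1], [2], [3], [4], [5], [6], [7], [8], [9], [10]
  1-simplices (24): (24 of them)
  2-simplices (13): [1,2,5], [1,2,6], [1,4,5], [1,4,6], [1,4,7], [1,5,9], [1,6,7], [1,6,9], [1,8,9], [2,5,10], [4,5,10], [4,6,7], [4,7,10]
  3-simplices (1): [1,4,6,7]

giving chain groups C_0 ≅ Z^10, C_1 ≅ Z^24, C_2 ≅ Z^13, C_3 ≅ Z^1.

Boundary ∂_1: C_1 → C_0 maps an edge to its endpoints' difference, ∂[p,q] = q − p. For instance
  ∂[1,4] = [4] − [1].
As a 10×24 matrix over Z this has rank 9, with invariant factors (1,1,1,1,1,1,1,1,1).

Boundary ∂_2: C_2 → C_1 maps a triangle to the signed sum of its edges. For instance
  ∂[1,2,5] = [2,5] − [1,5] + [1,2],
  ∂[4,6,7] = [6,7] − [4,7] + [4,6].
As a 24×13 matrix over Z this has rank 12, with invariant factors (1,1,1,1,1,1,1,1,1,1,1,1).

Boundary ∂_3: C_3 → C_2 sends each 3-simplex σ to the alternating sum Σ_i (−1)^i (σ with its i-th vertex removed). For instance
  ∂[1,4,6,7] = [4,6,7] − [1,6,7] + [1,4,7] − [1,4,6].
This gives a 13×1 integer matrix of rank 1; reducing to Smith normal form yields diagonal entries (1).

Reading off H_k = ker ∂_k / im ∂_{k+1}:

  H_0: rank C_0 − rank ∂_1 = 10 − 9 = 1, and the invariant factors of ∂_1 are all 1, so H_0 ≅ Z.
  H_1: rank ker ∂_1 − rank ∂_2 = (24 − 9) − 12 = 3, and the invariant factors of ∂_2 are all 1, so H_1 ≅ Z^3.
  H_2: rank ker ∂_2 − rank ∂_3 = (13 − 12) − 1 = 0, and the invariant factors of ∂_3 are all 1, so H_2 ≅ 0.
  H_3: rank ker ∂_3 − rank ∂_4 = (1 − 1) − 0 = 0, and there is no ∂_4, so H_3 ≅ 0.

As a check, the Euler characteristic is 10 − 24 + 13 − 1 = -2, which agrees with 1 − 3 + 0 − 0 = -2.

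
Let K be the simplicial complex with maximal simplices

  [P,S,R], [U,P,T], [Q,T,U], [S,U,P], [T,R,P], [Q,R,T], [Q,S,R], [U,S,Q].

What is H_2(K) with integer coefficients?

Fix the vertex order P < Q < R < S < T < U and write every simplex with vertices in increasing order. Then dim K = 2 and the simplices of K are:

  0-simplices (6): P, Q, R, S, T, U
  1-simplices (12): PR, PS, PT, PU, QR, QS, QT, QU, RS, RT, SU, TU
  2-simplices (8): PRS, PRT, PSU, PTU, QRS, QRT, QSU, QTU

giving chain groups C_0 ≅ Z^6, C_1 ≅ Z^12, C_2 ≅ Z^8.

Boundary ∂_1: C_1 → C_0 is given by ∂[p,q] = [q] − [p].
As a 6×12 matrix over Z this has rank 5, with invariant factors (1,1,1,1,1).

The boundary map ∂_2: C_2 → C_1 acts by ∂[p,q,r] = [q,r] − [p,r] + [p,q]. For instance
  ∂PRT = RT − PT + PR,
  ∂QSU = SU − QU + QS.
The resulting 12×8 matrix has rank 7, and its Smith normal form has invariant factors (1,1,1,1,1,1,1).

Now H_k = ker ∂_k / im ∂_{k+1}, so:

  H_2: rank ker ∂_2 − rank ∂_3 = (8 − 7) − 0 = 1, and there is no ∂_3, so H_2 = Z.

H_2 ≅ Z.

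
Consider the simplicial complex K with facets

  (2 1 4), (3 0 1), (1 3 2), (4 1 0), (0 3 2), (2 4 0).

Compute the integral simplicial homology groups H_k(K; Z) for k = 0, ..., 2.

We work with the vertex ordering 0 < 1 < 2 < 3 < 4. The simplices of K, each written with vertices in increasing order, are:

  0-simplices (5): [0], [1], [2], [3], [4]
  1-simplices (9): [0,1], [0,2], [0,3], [0,4], [1,2], [1,3], [1,4], [2,3], [2,4]
  2-simplices (6): [0,1,3], [0,1,4], [0,2,3], [0,2,4], [1,2,3], [1,2,4]

Hence C_0 ≅ Z^5, C_1 ≅ Z^9, C_2 ≅ Z^6.

The boundary map ∂_1: C_1 → C_0 sends each edge [p,q] (with p < q) to q − p. For instance
  ∂[0,4] = [4] − [0].
As a 5×9 matrix over Z this has rank 4, with invariant factors (1,1,1,1).

∂_2: C_2 → C_1 acts by ∂[p,q,r] = [q,r] − [p,r] + [p,q]. For instance
  ∂[0,2,3] = [2,3] − [0,3] + [0,2],
  ∂[0,2,4] = [2,4] − [0,4] + [0,2].
This gives a 9×6 integer matrix of rank 5; reducing to Smith normal form yields diagonal entries (1,1,1,1,1).

From H_k ≅ ker(∂_k) / im(∂_{k+1}) we obtain:

  H_0: rank C_0 − rank ∂_1 = 5 − 4 = 1, and the invariant factors of ∂_1 are all 1, so H_0 = Z.
  H_1: rank ker ∂_1 − rank ∂_2 = (9 − 4) − 5 = 0, and the invariant factors of ∂_2 are all 1, so H_1 = 0.
  H_2: rank ker ∂_2 − rank ∂_3 = (6 − 5) − 0 = 1, and there is no ∂_3, so H_2 = Z.

(K is a triangulation of the 2-sphere S^2.)

H_0 ≅ Z,  H_1 = 0,  H_2 ≅ Z.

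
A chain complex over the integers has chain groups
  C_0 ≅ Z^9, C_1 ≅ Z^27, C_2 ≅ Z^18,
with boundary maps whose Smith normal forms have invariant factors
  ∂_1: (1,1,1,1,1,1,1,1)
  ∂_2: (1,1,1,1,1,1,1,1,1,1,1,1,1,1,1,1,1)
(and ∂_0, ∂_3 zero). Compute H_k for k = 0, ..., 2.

H_0 ≅ Z,  H_1 ≅ Z^2,  H_2 ≅ Z.

H_0: b_0 = 9 − 0 − 8 = 1; torsion from ∂_1 factors > 1: none. So H_0 ≅ Z.
H_1: b_1 = 27 − 8 − 17 = 2; torsion from ∂_2 factors > 1: none. So H_1 ≅ Z^2.
H_2: b_2 = 18 − 17 − 0 = 1; torsion from ∂_3 factors > 1: none. So H_2 ≅ Z.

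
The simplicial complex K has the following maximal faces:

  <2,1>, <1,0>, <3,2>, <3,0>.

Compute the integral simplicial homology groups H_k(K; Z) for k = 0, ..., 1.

H_0 ≅ Z,  H_1 ≅ Z.

Take the total order 0 < 1 < 2 < 3 on the vertex set. Then K (dimension 1) consists of the simplices:

  0-simplices (4): [0], [1], [2], [3]
  1-simplices (4): [0,1], [0,3], [1,2], [2,3]

so the chain groups are C_0 ≅ Z^4, C_1 ≅ Z^4.

The boundary map ∂_1: C_1 → C_0 maps an edge to its endpoints' difference, ∂[p,q] = q − p. For instance
  ∂[0,1] = [1] − [0].
This gives a 4×4 integer matrix of rank 3; reducing to Smith normal form yields diagonal entries (1,1,1).

Reading off H_k = ker ∂_k / im ∂_{k+1}:

  H_0: rank C_0 − rank ∂_1 = 4 − 3 = 1, and the invariant factors of ∂_1 are all 1, so H_0 = Z.
  H_1: rank ker ∂_1 − rank ∂_2 = (4 − 3) − 0 = 1, and there is no ∂_2, so H_1 = Z.

(K is a triangulation of the circle S^1.)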